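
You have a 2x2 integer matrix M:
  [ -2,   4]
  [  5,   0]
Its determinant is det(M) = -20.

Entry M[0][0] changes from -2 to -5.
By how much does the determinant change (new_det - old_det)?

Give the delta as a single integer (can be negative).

Cofactor C_00 = 0
Entry delta = -5 - -2 = -3
Det delta = entry_delta * cofactor = -3 * 0 = 0

Answer: 0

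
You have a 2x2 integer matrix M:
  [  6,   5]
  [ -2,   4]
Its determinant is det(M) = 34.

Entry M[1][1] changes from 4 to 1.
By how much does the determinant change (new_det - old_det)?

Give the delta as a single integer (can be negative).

Cofactor C_11 = 6
Entry delta = 1 - 4 = -3
Det delta = entry_delta * cofactor = -3 * 6 = -18

Answer: -18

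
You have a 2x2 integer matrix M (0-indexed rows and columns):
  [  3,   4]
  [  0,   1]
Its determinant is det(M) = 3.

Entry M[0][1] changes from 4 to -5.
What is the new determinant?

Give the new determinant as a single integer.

Answer: 3

Derivation:
det is linear in row 0: changing M[0][1] by delta changes det by delta * cofactor(0,1).
Cofactor C_01 = (-1)^(0+1) * minor(0,1) = 0
Entry delta = -5 - 4 = -9
Det delta = -9 * 0 = 0
New det = 3 + 0 = 3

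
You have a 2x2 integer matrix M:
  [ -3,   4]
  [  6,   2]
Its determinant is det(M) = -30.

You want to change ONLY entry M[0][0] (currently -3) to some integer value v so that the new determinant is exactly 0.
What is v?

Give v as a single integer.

Answer: 12

Derivation:
det is linear in entry M[0][0]: det = old_det + (v - -3) * C_00
Cofactor C_00 = 2
Want det = 0: -30 + (v - -3) * 2 = 0
  (v - -3) = 30 / 2 = 15
  v = -3 + (15) = 12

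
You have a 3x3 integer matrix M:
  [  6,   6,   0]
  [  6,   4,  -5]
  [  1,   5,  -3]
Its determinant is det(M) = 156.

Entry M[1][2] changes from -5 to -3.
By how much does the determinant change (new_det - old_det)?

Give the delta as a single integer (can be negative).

Answer: -48

Derivation:
Cofactor C_12 = -24
Entry delta = -3 - -5 = 2
Det delta = entry_delta * cofactor = 2 * -24 = -48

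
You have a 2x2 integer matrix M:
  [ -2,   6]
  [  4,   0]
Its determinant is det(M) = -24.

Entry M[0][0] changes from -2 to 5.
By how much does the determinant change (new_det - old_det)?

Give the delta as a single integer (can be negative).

Answer: 0

Derivation:
Cofactor C_00 = 0
Entry delta = 5 - -2 = 7
Det delta = entry_delta * cofactor = 7 * 0 = 0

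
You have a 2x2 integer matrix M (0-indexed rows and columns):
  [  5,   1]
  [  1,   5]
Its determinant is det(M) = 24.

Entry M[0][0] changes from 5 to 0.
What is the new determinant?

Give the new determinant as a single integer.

Answer: -1

Derivation:
det is linear in row 0: changing M[0][0] by delta changes det by delta * cofactor(0,0).
Cofactor C_00 = (-1)^(0+0) * minor(0,0) = 5
Entry delta = 0 - 5 = -5
Det delta = -5 * 5 = -25
New det = 24 + -25 = -1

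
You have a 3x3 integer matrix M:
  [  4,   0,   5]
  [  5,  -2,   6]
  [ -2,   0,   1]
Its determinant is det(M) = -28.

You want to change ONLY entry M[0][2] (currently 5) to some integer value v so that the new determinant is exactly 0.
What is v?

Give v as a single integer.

det is linear in entry M[0][2]: det = old_det + (v - 5) * C_02
Cofactor C_02 = -4
Want det = 0: -28 + (v - 5) * -4 = 0
  (v - 5) = 28 / -4 = -7
  v = 5 + (-7) = -2

Answer: -2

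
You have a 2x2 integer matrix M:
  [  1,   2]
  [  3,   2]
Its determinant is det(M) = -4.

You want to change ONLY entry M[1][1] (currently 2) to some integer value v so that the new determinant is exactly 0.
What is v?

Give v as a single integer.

det is linear in entry M[1][1]: det = old_det + (v - 2) * C_11
Cofactor C_11 = 1
Want det = 0: -4 + (v - 2) * 1 = 0
  (v - 2) = 4 / 1 = 4
  v = 2 + (4) = 6

Answer: 6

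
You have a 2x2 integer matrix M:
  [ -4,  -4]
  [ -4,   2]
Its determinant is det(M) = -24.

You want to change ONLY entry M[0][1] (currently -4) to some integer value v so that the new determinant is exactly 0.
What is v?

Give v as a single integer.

Answer: 2

Derivation:
det is linear in entry M[0][1]: det = old_det + (v - -4) * C_01
Cofactor C_01 = 4
Want det = 0: -24 + (v - -4) * 4 = 0
  (v - -4) = 24 / 4 = 6
  v = -4 + (6) = 2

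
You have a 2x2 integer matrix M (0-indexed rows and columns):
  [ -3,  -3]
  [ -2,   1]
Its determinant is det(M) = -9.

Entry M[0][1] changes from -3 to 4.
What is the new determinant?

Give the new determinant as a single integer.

Answer: 5

Derivation:
det is linear in row 0: changing M[0][1] by delta changes det by delta * cofactor(0,1).
Cofactor C_01 = (-1)^(0+1) * minor(0,1) = 2
Entry delta = 4 - -3 = 7
Det delta = 7 * 2 = 14
New det = -9 + 14 = 5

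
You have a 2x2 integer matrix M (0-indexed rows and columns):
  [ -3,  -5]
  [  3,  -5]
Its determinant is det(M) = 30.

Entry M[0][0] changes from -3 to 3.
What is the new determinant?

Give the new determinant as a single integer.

Answer: 0

Derivation:
det is linear in row 0: changing M[0][0] by delta changes det by delta * cofactor(0,0).
Cofactor C_00 = (-1)^(0+0) * minor(0,0) = -5
Entry delta = 3 - -3 = 6
Det delta = 6 * -5 = -30
New det = 30 + -30 = 0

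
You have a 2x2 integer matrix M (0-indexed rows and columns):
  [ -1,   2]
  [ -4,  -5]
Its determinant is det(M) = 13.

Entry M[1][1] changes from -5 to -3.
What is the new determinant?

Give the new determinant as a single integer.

Answer: 11

Derivation:
det is linear in row 1: changing M[1][1] by delta changes det by delta * cofactor(1,1).
Cofactor C_11 = (-1)^(1+1) * minor(1,1) = -1
Entry delta = -3 - -5 = 2
Det delta = 2 * -1 = -2
New det = 13 + -2 = 11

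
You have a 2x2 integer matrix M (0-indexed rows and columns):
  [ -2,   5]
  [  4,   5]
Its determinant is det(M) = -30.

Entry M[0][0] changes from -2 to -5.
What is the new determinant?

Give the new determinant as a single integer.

Answer: -45

Derivation:
det is linear in row 0: changing M[0][0] by delta changes det by delta * cofactor(0,0).
Cofactor C_00 = (-1)^(0+0) * minor(0,0) = 5
Entry delta = -5 - -2 = -3
Det delta = -3 * 5 = -15
New det = -30 + -15 = -45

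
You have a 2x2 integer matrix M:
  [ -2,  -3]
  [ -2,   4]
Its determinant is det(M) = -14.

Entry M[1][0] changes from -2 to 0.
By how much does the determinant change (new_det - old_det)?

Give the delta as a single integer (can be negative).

Answer: 6

Derivation:
Cofactor C_10 = 3
Entry delta = 0 - -2 = 2
Det delta = entry_delta * cofactor = 2 * 3 = 6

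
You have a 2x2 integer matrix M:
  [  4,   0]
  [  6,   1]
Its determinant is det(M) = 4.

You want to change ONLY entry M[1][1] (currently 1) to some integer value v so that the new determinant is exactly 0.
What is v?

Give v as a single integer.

Answer: 0

Derivation:
det is linear in entry M[1][1]: det = old_det + (v - 1) * C_11
Cofactor C_11 = 4
Want det = 0: 4 + (v - 1) * 4 = 0
  (v - 1) = -4 / 4 = -1
  v = 1 + (-1) = 0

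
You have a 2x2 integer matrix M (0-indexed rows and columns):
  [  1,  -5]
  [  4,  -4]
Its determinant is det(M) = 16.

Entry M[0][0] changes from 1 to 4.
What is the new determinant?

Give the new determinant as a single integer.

Answer: 4

Derivation:
det is linear in row 0: changing M[0][0] by delta changes det by delta * cofactor(0,0).
Cofactor C_00 = (-1)^(0+0) * minor(0,0) = -4
Entry delta = 4 - 1 = 3
Det delta = 3 * -4 = -12
New det = 16 + -12 = 4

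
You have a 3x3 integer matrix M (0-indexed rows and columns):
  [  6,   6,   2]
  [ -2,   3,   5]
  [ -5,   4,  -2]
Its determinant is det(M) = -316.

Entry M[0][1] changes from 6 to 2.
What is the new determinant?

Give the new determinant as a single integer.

det is linear in row 0: changing M[0][1] by delta changes det by delta * cofactor(0,1).
Cofactor C_01 = (-1)^(0+1) * minor(0,1) = -29
Entry delta = 2 - 6 = -4
Det delta = -4 * -29 = 116
New det = -316 + 116 = -200

Answer: -200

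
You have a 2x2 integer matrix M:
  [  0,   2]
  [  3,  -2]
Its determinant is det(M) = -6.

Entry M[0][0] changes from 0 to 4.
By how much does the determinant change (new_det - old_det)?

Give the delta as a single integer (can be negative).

Answer: -8

Derivation:
Cofactor C_00 = -2
Entry delta = 4 - 0 = 4
Det delta = entry_delta * cofactor = 4 * -2 = -8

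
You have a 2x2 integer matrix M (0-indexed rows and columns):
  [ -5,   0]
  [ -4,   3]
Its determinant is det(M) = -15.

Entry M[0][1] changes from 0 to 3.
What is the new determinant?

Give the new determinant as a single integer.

Answer: -3

Derivation:
det is linear in row 0: changing M[0][1] by delta changes det by delta * cofactor(0,1).
Cofactor C_01 = (-1)^(0+1) * minor(0,1) = 4
Entry delta = 3 - 0 = 3
Det delta = 3 * 4 = 12
New det = -15 + 12 = -3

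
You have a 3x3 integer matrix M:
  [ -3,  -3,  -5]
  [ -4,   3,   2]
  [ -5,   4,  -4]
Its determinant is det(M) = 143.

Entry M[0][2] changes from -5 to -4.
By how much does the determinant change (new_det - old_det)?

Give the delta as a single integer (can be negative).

Answer: -1

Derivation:
Cofactor C_02 = -1
Entry delta = -4 - -5 = 1
Det delta = entry_delta * cofactor = 1 * -1 = -1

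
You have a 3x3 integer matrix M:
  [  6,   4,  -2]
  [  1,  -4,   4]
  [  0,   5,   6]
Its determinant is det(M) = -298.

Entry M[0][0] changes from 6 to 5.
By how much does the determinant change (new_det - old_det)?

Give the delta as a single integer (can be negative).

Answer: 44

Derivation:
Cofactor C_00 = -44
Entry delta = 5 - 6 = -1
Det delta = entry_delta * cofactor = -1 * -44 = 44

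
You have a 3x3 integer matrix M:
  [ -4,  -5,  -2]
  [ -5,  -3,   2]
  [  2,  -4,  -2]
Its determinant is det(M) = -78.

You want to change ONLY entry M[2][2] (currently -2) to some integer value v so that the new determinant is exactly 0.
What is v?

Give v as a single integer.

det is linear in entry M[2][2]: det = old_det + (v - -2) * C_22
Cofactor C_22 = -13
Want det = 0: -78 + (v - -2) * -13 = 0
  (v - -2) = 78 / -13 = -6
  v = -2 + (-6) = -8

Answer: -8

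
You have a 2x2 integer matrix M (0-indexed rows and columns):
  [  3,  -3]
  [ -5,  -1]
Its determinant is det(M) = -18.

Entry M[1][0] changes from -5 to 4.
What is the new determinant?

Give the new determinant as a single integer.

Answer: 9

Derivation:
det is linear in row 1: changing M[1][0] by delta changes det by delta * cofactor(1,0).
Cofactor C_10 = (-1)^(1+0) * minor(1,0) = 3
Entry delta = 4 - -5 = 9
Det delta = 9 * 3 = 27
New det = -18 + 27 = 9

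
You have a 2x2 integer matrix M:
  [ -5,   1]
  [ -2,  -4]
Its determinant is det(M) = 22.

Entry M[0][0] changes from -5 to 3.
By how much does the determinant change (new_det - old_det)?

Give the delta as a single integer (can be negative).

Answer: -32

Derivation:
Cofactor C_00 = -4
Entry delta = 3 - -5 = 8
Det delta = entry_delta * cofactor = 8 * -4 = -32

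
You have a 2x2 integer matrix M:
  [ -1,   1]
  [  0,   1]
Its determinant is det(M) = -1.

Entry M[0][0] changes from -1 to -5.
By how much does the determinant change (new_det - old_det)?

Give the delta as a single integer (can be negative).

Cofactor C_00 = 1
Entry delta = -5 - -1 = -4
Det delta = entry_delta * cofactor = -4 * 1 = -4

Answer: -4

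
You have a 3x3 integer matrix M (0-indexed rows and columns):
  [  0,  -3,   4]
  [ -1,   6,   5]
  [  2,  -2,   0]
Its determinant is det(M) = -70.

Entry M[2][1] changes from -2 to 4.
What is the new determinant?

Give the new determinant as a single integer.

det is linear in row 2: changing M[2][1] by delta changes det by delta * cofactor(2,1).
Cofactor C_21 = (-1)^(2+1) * minor(2,1) = -4
Entry delta = 4 - -2 = 6
Det delta = 6 * -4 = -24
New det = -70 + -24 = -94

Answer: -94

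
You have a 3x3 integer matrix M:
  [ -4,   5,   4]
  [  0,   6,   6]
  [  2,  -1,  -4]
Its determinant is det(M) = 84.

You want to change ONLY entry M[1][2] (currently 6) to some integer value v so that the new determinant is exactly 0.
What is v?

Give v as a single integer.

det is linear in entry M[1][2]: det = old_det + (v - 6) * C_12
Cofactor C_12 = 6
Want det = 0: 84 + (v - 6) * 6 = 0
  (v - 6) = -84 / 6 = -14
  v = 6 + (-14) = -8

Answer: -8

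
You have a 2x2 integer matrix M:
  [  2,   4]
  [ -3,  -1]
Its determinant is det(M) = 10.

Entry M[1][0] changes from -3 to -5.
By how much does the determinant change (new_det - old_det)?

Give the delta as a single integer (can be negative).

Answer: 8

Derivation:
Cofactor C_10 = -4
Entry delta = -5 - -3 = -2
Det delta = entry_delta * cofactor = -2 * -4 = 8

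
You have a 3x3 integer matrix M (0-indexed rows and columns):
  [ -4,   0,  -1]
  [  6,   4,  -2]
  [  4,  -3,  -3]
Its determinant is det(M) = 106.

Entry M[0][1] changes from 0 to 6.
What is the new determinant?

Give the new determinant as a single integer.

Answer: 166

Derivation:
det is linear in row 0: changing M[0][1] by delta changes det by delta * cofactor(0,1).
Cofactor C_01 = (-1)^(0+1) * minor(0,1) = 10
Entry delta = 6 - 0 = 6
Det delta = 6 * 10 = 60
New det = 106 + 60 = 166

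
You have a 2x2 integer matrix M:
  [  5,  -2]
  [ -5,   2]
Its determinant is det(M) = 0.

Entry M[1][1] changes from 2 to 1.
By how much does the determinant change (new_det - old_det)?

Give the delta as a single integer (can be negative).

Answer: -5

Derivation:
Cofactor C_11 = 5
Entry delta = 1 - 2 = -1
Det delta = entry_delta * cofactor = -1 * 5 = -5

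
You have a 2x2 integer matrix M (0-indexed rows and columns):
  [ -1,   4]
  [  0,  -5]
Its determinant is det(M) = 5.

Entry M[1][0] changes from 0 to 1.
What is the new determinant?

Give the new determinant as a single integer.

det is linear in row 1: changing M[1][0] by delta changes det by delta * cofactor(1,0).
Cofactor C_10 = (-1)^(1+0) * minor(1,0) = -4
Entry delta = 1 - 0 = 1
Det delta = 1 * -4 = -4
New det = 5 + -4 = 1

Answer: 1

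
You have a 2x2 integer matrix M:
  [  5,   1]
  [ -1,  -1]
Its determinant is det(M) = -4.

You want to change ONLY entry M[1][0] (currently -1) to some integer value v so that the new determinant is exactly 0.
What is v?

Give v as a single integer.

Answer: -5

Derivation:
det is linear in entry M[1][0]: det = old_det + (v - -1) * C_10
Cofactor C_10 = -1
Want det = 0: -4 + (v - -1) * -1 = 0
  (v - -1) = 4 / -1 = -4
  v = -1 + (-4) = -5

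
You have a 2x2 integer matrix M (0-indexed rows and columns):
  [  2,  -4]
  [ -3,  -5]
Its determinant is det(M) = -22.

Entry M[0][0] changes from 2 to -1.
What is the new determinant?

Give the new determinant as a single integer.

det is linear in row 0: changing M[0][0] by delta changes det by delta * cofactor(0,0).
Cofactor C_00 = (-1)^(0+0) * minor(0,0) = -5
Entry delta = -1 - 2 = -3
Det delta = -3 * -5 = 15
New det = -22 + 15 = -7

Answer: -7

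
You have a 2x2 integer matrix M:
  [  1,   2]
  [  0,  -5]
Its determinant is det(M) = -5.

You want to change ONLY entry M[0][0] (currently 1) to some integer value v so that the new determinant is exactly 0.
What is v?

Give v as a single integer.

Answer: 0

Derivation:
det is linear in entry M[0][0]: det = old_det + (v - 1) * C_00
Cofactor C_00 = -5
Want det = 0: -5 + (v - 1) * -5 = 0
  (v - 1) = 5 / -5 = -1
  v = 1 + (-1) = 0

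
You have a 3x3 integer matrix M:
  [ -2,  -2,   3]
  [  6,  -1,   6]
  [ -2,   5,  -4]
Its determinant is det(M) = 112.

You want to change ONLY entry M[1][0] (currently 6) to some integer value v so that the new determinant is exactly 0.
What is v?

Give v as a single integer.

det is linear in entry M[1][0]: det = old_det + (v - 6) * C_10
Cofactor C_10 = 7
Want det = 0: 112 + (v - 6) * 7 = 0
  (v - 6) = -112 / 7 = -16
  v = 6 + (-16) = -10

Answer: -10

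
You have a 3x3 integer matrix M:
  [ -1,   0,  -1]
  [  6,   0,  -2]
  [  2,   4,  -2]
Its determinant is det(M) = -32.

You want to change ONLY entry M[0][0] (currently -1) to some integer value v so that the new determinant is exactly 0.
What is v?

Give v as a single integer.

Answer: 3

Derivation:
det is linear in entry M[0][0]: det = old_det + (v - -1) * C_00
Cofactor C_00 = 8
Want det = 0: -32 + (v - -1) * 8 = 0
  (v - -1) = 32 / 8 = 4
  v = -1 + (4) = 3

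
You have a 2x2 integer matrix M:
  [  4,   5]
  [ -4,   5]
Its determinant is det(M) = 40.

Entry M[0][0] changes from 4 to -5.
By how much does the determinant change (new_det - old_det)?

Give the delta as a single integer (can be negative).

Cofactor C_00 = 5
Entry delta = -5 - 4 = -9
Det delta = entry_delta * cofactor = -9 * 5 = -45

Answer: -45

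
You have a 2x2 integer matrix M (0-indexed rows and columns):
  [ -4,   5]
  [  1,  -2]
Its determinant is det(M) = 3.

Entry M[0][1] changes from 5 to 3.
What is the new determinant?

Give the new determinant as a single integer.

Answer: 5

Derivation:
det is linear in row 0: changing M[0][1] by delta changes det by delta * cofactor(0,1).
Cofactor C_01 = (-1)^(0+1) * minor(0,1) = -1
Entry delta = 3 - 5 = -2
Det delta = -2 * -1 = 2
New det = 3 + 2 = 5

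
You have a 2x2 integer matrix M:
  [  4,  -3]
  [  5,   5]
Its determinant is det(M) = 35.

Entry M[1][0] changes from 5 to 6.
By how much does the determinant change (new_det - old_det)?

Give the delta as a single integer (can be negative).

Cofactor C_10 = 3
Entry delta = 6 - 5 = 1
Det delta = entry_delta * cofactor = 1 * 3 = 3

Answer: 3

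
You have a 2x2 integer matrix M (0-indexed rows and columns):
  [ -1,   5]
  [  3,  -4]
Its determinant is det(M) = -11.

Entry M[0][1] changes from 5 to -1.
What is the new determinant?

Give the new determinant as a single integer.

Answer: 7

Derivation:
det is linear in row 0: changing M[0][1] by delta changes det by delta * cofactor(0,1).
Cofactor C_01 = (-1)^(0+1) * minor(0,1) = -3
Entry delta = -1 - 5 = -6
Det delta = -6 * -3 = 18
New det = -11 + 18 = 7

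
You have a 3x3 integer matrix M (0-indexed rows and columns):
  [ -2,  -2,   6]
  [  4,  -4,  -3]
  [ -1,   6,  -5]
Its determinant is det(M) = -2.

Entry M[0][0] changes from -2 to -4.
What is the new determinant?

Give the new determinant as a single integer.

det is linear in row 0: changing M[0][0] by delta changes det by delta * cofactor(0,0).
Cofactor C_00 = (-1)^(0+0) * minor(0,0) = 38
Entry delta = -4 - -2 = -2
Det delta = -2 * 38 = -76
New det = -2 + -76 = -78

Answer: -78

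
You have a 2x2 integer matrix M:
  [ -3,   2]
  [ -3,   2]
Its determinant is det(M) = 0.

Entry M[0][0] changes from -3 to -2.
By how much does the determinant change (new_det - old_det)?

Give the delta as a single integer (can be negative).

Cofactor C_00 = 2
Entry delta = -2 - -3 = 1
Det delta = entry_delta * cofactor = 1 * 2 = 2

Answer: 2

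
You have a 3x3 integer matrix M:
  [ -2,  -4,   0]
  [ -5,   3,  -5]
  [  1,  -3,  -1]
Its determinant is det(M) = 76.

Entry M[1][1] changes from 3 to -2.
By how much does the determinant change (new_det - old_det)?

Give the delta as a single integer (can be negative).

Cofactor C_11 = 2
Entry delta = -2 - 3 = -5
Det delta = entry_delta * cofactor = -5 * 2 = -10

Answer: -10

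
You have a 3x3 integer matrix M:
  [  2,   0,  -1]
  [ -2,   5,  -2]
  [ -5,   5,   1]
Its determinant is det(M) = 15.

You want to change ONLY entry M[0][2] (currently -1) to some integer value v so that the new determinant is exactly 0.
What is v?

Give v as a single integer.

det is linear in entry M[0][2]: det = old_det + (v - -1) * C_02
Cofactor C_02 = 15
Want det = 0: 15 + (v - -1) * 15 = 0
  (v - -1) = -15 / 15 = -1
  v = -1 + (-1) = -2

Answer: -2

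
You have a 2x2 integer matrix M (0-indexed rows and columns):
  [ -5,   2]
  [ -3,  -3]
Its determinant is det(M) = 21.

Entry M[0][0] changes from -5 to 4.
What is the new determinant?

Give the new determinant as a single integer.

Answer: -6

Derivation:
det is linear in row 0: changing M[0][0] by delta changes det by delta * cofactor(0,0).
Cofactor C_00 = (-1)^(0+0) * minor(0,0) = -3
Entry delta = 4 - -5 = 9
Det delta = 9 * -3 = -27
New det = 21 + -27 = -6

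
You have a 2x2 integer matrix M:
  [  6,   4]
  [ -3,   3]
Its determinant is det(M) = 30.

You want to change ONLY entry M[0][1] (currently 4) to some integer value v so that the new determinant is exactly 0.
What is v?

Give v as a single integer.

Answer: -6

Derivation:
det is linear in entry M[0][1]: det = old_det + (v - 4) * C_01
Cofactor C_01 = 3
Want det = 0: 30 + (v - 4) * 3 = 0
  (v - 4) = -30 / 3 = -10
  v = 4 + (-10) = -6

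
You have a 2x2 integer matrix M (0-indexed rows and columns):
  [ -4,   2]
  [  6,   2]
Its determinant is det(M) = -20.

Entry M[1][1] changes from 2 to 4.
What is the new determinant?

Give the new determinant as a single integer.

det is linear in row 1: changing M[1][1] by delta changes det by delta * cofactor(1,1).
Cofactor C_11 = (-1)^(1+1) * minor(1,1) = -4
Entry delta = 4 - 2 = 2
Det delta = 2 * -4 = -8
New det = -20 + -8 = -28

Answer: -28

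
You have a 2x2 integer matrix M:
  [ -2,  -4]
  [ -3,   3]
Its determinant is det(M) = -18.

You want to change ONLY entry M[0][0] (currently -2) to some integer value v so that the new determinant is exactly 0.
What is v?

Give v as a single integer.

Answer: 4

Derivation:
det is linear in entry M[0][0]: det = old_det + (v - -2) * C_00
Cofactor C_00 = 3
Want det = 0: -18 + (v - -2) * 3 = 0
  (v - -2) = 18 / 3 = 6
  v = -2 + (6) = 4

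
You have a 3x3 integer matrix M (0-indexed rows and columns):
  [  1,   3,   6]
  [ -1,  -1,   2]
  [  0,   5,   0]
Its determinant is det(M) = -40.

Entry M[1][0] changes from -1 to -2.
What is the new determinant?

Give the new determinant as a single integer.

det is linear in row 1: changing M[1][0] by delta changes det by delta * cofactor(1,0).
Cofactor C_10 = (-1)^(1+0) * minor(1,0) = 30
Entry delta = -2 - -1 = -1
Det delta = -1 * 30 = -30
New det = -40 + -30 = -70

Answer: -70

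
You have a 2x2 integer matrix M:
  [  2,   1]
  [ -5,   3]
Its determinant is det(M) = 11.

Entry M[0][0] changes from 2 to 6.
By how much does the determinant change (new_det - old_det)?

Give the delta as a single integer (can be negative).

Cofactor C_00 = 3
Entry delta = 6 - 2 = 4
Det delta = entry_delta * cofactor = 4 * 3 = 12

Answer: 12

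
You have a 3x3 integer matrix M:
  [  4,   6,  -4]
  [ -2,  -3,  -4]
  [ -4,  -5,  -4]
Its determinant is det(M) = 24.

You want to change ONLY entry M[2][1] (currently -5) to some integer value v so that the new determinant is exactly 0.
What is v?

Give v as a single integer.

det is linear in entry M[2][1]: det = old_det + (v - -5) * C_21
Cofactor C_21 = 24
Want det = 0: 24 + (v - -5) * 24 = 0
  (v - -5) = -24 / 24 = -1
  v = -5 + (-1) = -6

Answer: -6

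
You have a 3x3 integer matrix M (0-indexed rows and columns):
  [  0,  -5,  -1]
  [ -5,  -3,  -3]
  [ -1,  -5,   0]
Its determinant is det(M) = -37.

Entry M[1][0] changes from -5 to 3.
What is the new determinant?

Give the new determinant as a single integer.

det is linear in row 1: changing M[1][0] by delta changes det by delta * cofactor(1,0).
Cofactor C_10 = (-1)^(1+0) * minor(1,0) = 5
Entry delta = 3 - -5 = 8
Det delta = 8 * 5 = 40
New det = -37 + 40 = 3

Answer: 3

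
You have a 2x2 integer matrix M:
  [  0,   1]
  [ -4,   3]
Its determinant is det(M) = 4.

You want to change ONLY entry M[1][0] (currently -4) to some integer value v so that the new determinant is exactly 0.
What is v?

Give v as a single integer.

det is linear in entry M[1][0]: det = old_det + (v - -4) * C_10
Cofactor C_10 = -1
Want det = 0: 4 + (v - -4) * -1 = 0
  (v - -4) = -4 / -1 = 4
  v = -4 + (4) = 0

Answer: 0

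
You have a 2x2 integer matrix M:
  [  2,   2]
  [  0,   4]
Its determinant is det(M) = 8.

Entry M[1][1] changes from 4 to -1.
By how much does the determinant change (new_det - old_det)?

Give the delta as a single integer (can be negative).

Answer: -10

Derivation:
Cofactor C_11 = 2
Entry delta = -1 - 4 = -5
Det delta = entry_delta * cofactor = -5 * 2 = -10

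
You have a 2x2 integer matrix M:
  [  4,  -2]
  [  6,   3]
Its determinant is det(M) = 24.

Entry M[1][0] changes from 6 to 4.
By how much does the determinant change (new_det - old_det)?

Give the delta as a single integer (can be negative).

Answer: -4

Derivation:
Cofactor C_10 = 2
Entry delta = 4 - 6 = -2
Det delta = entry_delta * cofactor = -2 * 2 = -4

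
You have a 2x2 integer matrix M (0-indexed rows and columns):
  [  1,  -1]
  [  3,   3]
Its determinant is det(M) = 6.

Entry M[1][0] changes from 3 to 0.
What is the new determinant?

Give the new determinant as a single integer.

Answer: 3

Derivation:
det is linear in row 1: changing M[1][0] by delta changes det by delta * cofactor(1,0).
Cofactor C_10 = (-1)^(1+0) * minor(1,0) = 1
Entry delta = 0 - 3 = -3
Det delta = -3 * 1 = -3
New det = 6 + -3 = 3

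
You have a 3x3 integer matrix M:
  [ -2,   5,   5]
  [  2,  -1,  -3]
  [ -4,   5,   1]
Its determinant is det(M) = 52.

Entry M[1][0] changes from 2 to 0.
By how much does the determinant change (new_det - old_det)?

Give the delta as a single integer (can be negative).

Answer: -40

Derivation:
Cofactor C_10 = 20
Entry delta = 0 - 2 = -2
Det delta = entry_delta * cofactor = -2 * 20 = -40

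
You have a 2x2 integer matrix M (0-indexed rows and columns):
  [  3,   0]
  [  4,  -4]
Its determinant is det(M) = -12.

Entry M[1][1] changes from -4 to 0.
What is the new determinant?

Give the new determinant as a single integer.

Answer: 0

Derivation:
det is linear in row 1: changing M[1][1] by delta changes det by delta * cofactor(1,1).
Cofactor C_11 = (-1)^(1+1) * minor(1,1) = 3
Entry delta = 0 - -4 = 4
Det delta = 4 * 3 = 12
New det = -12 + 12 = 0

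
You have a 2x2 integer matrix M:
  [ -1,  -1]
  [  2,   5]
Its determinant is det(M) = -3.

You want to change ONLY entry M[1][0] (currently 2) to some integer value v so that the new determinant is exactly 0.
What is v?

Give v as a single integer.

det is linear in entry M[1][0]: det = old_det + (v - 2) * C_10
Cofactor C_10 = 1
Want det = 0: -3 + (v - 2) * 1 = 0
  (v - 2) = 3 / 1 = 3
  v = 2 + (3) = 5

Answer: 5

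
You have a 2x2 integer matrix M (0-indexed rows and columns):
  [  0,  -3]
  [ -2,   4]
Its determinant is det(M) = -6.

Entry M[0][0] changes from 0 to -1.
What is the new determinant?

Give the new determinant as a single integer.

det is linear in row 0: changing M[0][0] by delta changes det by delta * cofactor(0,0).
Cofactor C_00 = (-1)^(0+0) * minor(0,0) = 4
Entry delta = -1 - 0 = -1
Det delta = -1 * 4 = -4
New det = -6 + -4 = -10

Answer: -10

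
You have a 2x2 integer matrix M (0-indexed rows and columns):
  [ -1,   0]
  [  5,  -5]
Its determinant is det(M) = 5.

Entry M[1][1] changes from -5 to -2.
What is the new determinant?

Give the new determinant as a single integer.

det is linear in row 1: changing M[1][1] by delta changes det by delta * cofactor(1,1).
Cofactor C_11 = (-1)^(1+1) * minor(1,1) = -1
Entry delta = -2 - -5 = 3
Det delta = 3 * -1 = -3
New det = 5 + -3 = 2

Answer: 2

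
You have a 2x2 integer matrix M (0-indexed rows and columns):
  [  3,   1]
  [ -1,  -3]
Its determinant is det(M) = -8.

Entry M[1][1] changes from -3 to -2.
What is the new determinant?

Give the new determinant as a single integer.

Answer: -5

Derivation:
det is linear in row 1: changing M[1][1] by delta changes det by delta * cofactor(1,1).
Cofactor C_11 = (-1)^(1+1) * minor(1,1) = 3
Entry delta = -2 - -3 = 1
Det delta = 1 * 3 = 3
New det = -8 + 3 = -5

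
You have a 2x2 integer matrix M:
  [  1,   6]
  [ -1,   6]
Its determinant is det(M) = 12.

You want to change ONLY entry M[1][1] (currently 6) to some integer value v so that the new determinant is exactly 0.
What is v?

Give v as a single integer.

Answer: -6

Derivation:
det is linear in entry M[1][1]: det = old_det + (v - 6) * C_11
Cofactor C_11 = 1
Want det = 0: 12 + (v - 6) * 1 = 0
  (v - 6) = -12 / 1 = -12
  v = 6 + (-12) = -6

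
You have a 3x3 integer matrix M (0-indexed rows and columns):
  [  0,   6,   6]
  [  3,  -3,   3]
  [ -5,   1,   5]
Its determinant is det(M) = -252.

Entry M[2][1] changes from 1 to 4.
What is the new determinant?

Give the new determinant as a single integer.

det is linear in row 2: changing M[2][1] by delta changes det by delta * cofactor(2,1).
Cofactor C_21 = (-1)^(2+1) * minor(2,1) = 18
Entry delta = 4 - 1 = 3
Det delta = 3 * 18 = 54
New det = -252 + 54 = -198

Answer: -198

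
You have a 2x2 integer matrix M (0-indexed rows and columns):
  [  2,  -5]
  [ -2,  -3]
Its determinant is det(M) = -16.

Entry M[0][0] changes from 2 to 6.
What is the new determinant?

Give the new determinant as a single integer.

Answer: -28

Derivation:
det is linear in row 0: changing M[0][0] by delta changes det by delta * cofactor(0,0).
Cofactor C_00 = (-1)^(0+0) * minor(0,0) = -3
Entry delta = 6 - 2 = 4
Det delta = 4 * -3 = -12
New det = -16 + -12 = -28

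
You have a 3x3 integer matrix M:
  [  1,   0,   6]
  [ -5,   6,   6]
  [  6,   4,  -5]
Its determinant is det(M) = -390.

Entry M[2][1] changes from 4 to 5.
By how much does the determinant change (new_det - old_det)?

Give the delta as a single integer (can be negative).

Answer: -36

Derivation:
Cofactor C_21 = -36
Entry delta = 5 - 4 = 1
Det delta = entry_delta * cofactor = 1 * -36 = -36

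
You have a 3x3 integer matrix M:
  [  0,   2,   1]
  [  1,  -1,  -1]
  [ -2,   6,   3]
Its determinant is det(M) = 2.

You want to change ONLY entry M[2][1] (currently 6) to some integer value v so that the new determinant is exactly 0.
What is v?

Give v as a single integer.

det is linear in entry M[2][1]: det = old_det + (v - 6) * C_21
Cofactor C_21 = 1
Want det = 0: 2 + (v - 6) * 1 = 0
  (v - 6) = -2 / 1 = -2
  v = 6 + (-2) = 4

Answer: 4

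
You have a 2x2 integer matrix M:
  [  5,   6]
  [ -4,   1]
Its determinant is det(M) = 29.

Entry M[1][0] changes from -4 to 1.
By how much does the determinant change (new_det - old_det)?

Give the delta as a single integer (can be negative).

Cofactor C_10 = -6
Entry delta = 1 - -4 = 5
Det delta = entry_delta * cofactor = 5 * -6 = -30

Answer: -30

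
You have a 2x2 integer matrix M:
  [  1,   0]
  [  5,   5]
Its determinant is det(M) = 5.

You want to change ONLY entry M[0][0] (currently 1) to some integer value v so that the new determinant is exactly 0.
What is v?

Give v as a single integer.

Answer: 0

Derivation:
det is linear in entry M[0][0]: det = old_det + (v - 1) * C_00
Cofactor C_00 = 5
Want det = 0: 5 + (v - 1) * 5 = 0
  (v - 1) = -5 / 5 = -1
  v = 1 + (-1) = 0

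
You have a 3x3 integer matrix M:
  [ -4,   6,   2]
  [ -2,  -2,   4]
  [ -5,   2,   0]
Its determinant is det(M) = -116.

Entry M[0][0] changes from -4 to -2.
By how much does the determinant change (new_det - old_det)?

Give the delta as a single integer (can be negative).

Cofactor C_00 = -8
Entry delta = -2 - -4 = 2
Det delta = entry_delta * cofactor = 2 * -8 = -16

Answer: -16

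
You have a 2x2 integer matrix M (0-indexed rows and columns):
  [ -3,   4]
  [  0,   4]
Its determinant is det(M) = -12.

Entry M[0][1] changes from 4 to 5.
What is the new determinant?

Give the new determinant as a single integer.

det is linear in row 0: changing M[0][1] by delta changes det by delta * cofactor(0,1).
Cofactor C_01 = (-1)^(0+1) * minor(0,1) = 0
Entry delta = 5 - 4 = 1
Det delta = 1 * 0 = 0
New det = -12 + 0 = -12

Answer: -12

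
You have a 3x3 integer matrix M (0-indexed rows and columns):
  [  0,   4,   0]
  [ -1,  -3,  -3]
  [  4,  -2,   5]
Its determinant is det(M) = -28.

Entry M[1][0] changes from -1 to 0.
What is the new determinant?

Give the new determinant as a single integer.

det is linear in row 1: changing M[1][0] by delta changes det by delta * cofactor(1,0).
Cofactor C_10 = (-1)^(1+0) * minor(1,0) = -20
Entry delta = 0 - -1 = 1
Det delta = 1 * -20 = -20
New det = -28 + -20 = -48

Answer: -48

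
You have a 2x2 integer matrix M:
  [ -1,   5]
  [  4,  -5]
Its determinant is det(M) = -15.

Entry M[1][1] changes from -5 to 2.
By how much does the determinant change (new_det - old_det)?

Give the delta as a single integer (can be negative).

Cofactor C_11 = -1
Entry delta = 2 - -5 = 7
Det delta = entry_delta * cofactor = 7 * -1 = -7

Answer: -7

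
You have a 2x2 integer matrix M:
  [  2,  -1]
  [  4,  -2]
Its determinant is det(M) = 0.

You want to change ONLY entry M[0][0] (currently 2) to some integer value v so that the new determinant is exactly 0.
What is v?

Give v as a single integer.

Answer: 2

Derivation:
det is linear in entry M[0][0]: det = old_det + (v - 2) * C_00
Cofactor C_00 = -2
Want det = 0: 0 + (v - 2) * -2 = 0
  (v - 2) = 0 / -2 = 0
  v = 2 + (0) = 2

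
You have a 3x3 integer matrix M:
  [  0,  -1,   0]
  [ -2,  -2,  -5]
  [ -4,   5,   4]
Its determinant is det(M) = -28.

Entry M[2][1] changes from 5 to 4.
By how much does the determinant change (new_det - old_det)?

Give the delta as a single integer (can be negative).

Cofactor C_21 = 0
Entry delta = 4 - 5 = -1
Det delta = entry_delta * cofactor = -1 * 0 = 0

Answer: 0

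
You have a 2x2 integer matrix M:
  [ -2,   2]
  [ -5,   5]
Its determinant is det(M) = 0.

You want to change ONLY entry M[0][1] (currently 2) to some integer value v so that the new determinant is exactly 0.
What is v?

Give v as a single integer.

Answer: 2

Derivation:
det is linear in entry M[0][1]: det = old_det + (v - 2) * C_01
Cofactor C_01 = 5
Want det = 0: 0 + (v - 2) * 5 = 0
  (v - 2) = 0 / 5 = 0
  v = 2 + (0) = 2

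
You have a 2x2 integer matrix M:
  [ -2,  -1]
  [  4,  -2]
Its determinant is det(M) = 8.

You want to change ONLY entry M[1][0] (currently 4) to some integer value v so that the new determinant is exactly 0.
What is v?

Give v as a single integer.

det is linear in entry M[1][0]: det = old_det + (v - 4) * C_10
Cofactor C_10 = 1
Want det = 0: 8 + (v - 4) * 1 = 0
  (v - 4) = -8 / 1 = -8
  v = 4 + (-8) = -4

Answer: -4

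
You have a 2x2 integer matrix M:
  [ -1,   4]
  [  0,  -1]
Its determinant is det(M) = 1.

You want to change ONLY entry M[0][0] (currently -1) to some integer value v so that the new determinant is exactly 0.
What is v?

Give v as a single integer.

Answer: 0

Derivation:
det is linear in entry M[0][0]: det = old_det + (v - -1) * C_00
Cofactor C_00 = -1
Want det = 0: 1 + (v - -1) * -1 = 0
  (v - -1) = -1 / -1 = 1
  v = -1 + (1) = 0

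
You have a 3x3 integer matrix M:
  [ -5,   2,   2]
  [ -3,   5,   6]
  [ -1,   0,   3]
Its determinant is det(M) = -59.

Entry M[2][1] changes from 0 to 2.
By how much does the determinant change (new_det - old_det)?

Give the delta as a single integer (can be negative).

Answer: 48

Derivation:
Cofactor C_21 = 24
Entry delta = 2 - 0 = 2
Det delta = entry_delta * cofactor = 2 * 24 = 48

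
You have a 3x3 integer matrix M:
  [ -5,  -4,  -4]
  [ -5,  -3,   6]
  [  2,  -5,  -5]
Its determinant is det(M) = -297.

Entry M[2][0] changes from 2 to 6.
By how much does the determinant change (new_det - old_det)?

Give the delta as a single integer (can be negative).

Cofactor C_20 = -36
Entry delta = 6 - 2 = 4
Det delta = entry_delta * cofactor = 4 * -36 = -144

Answer: -144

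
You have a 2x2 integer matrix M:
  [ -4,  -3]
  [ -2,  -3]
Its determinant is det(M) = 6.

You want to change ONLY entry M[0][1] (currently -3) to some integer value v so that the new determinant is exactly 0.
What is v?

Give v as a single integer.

Answer: -6

Derivation:
det is linear in entry M[0][1]: det = old_det + (v - -3) * C_01
Cofactor C_01 = 2
Want det = 0: 6 + (v - -3) * 2 = 0
  (v - -3) = -6 / 2 = -3
  v = -3 + (-3) = -6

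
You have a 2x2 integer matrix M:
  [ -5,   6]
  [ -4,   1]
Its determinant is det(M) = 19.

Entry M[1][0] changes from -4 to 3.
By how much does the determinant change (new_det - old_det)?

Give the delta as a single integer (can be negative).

Answer: -42

Derivation:
Cofactor C_10 = -6
Entry delta = 3 - -4 = 7
Det delta = entry_delta * cofactor = 7 * -6 = -42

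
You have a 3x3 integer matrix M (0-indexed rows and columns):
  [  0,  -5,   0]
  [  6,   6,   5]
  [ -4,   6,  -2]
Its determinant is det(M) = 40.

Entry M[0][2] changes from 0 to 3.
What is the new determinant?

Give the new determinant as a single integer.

Answer: 220

Derivation:
det is linear in row 0: changing M[0][2] by delta changes det by delta * cofactor(0,2).
Cofactor C_02 = (-1)^(0+2) * minor(0,2) = 60
Entry delta = 3 - 0 = 3
Det delta = 3 * 60 = 180
New det = 40 + 180 = 220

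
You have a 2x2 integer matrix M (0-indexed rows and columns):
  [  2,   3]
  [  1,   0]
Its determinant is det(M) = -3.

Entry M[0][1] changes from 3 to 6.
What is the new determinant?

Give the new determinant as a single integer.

det is linear in row 0: changing M[0][1] by delta changes det by delta * cofactor(0,1).
Cofactor C_01 = (-1)^(0+1) * minor(0,1) = -1
Entry delta = 6 - 3 = 3
Det delta = 3 * -1 = -3
New det = -3 + -3 = -6

Answer: -6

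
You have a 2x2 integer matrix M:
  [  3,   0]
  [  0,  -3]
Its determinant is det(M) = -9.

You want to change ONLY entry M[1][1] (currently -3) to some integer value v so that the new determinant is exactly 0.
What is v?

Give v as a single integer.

det is linear in entry M[1][1]: det = old_det + (v - -3) * C_11
Cofactor C_11 = 3
Want det = 0: -9 + (v - -3) * 3 = 0
  (v - -3) = 9 / 3 = 3
  v = -3 + (3) = 0

Answer: 0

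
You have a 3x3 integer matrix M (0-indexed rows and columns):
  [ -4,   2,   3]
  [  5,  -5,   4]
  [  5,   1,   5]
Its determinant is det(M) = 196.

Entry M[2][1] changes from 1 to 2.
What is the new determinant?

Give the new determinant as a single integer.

det is linear in row 2: changing M[2][1] by delta changes det by delta * cofactor(2,1).
Cofactor C_21 = (-1)^(2+1) * minor(2,1) = 31
Entry delta = 2 - 1 = 1
Det delta = 1 * 31 = 31
New det = 196 + 31 = 227

Answer: 227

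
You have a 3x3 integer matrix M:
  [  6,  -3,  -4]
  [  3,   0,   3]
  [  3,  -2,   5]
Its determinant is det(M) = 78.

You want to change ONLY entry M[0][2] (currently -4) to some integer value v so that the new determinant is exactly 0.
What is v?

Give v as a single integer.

Answer: 9

Derivation:
det is linear in entry M[0][2]: det = old_det + (v - -4) * C_02
Cofactor C_02 = -6
Want det = 0: 78 + (v - -4) * -6 = 0
  (v - -4) = -78 / -6 = 13
  v = -4 + (13) = 9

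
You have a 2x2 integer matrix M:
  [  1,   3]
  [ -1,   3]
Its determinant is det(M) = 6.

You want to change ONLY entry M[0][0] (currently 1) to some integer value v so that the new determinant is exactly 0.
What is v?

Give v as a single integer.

det is linear in entry M[0][0]: det = old_det + (v - 1) * C_00
Cofactor C_00 = 3
Want det = 0: 6 + (v - 1) * 3 = 0
  (v - 1) = -6 / 3 = -2
  v = 1 + (-2) = -1

Answer: -1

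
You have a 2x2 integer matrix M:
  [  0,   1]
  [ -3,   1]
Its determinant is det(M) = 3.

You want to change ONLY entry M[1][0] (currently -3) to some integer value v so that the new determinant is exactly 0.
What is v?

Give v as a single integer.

Answer: 0

Derivation:
det is linear in entry M[1][0]: det = old_det + (v - -3) * C_10
Cofactor C_10 = -1
Want det = 0: 3 + (v - -3) * -1 = 0
  (v - -3) = -3 / -1 = 3
  v = -3 + (3) = 0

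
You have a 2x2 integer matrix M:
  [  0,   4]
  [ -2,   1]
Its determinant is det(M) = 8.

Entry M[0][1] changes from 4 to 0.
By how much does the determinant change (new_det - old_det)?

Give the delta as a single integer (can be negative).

Cofactor C_01 = 2
Entry delta = 0 - 4 = -4
Det delta = entry_delta * cofactor = -4 * 2 = -8

Answer: -8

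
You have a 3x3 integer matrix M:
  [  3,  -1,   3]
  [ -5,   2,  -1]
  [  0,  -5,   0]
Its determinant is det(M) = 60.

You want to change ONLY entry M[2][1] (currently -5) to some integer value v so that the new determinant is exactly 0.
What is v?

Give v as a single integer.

Answer: 0

Derivation:
det is linear in entry M[2][1]: det = old_det + (v - -5) * C_21
Cofactor C_21 = -12
Want det = 0: 60 + (v - -5) * -12 = 0
  (v - -5) = -60 / -12 = 5
  v = -5 + (5) = 0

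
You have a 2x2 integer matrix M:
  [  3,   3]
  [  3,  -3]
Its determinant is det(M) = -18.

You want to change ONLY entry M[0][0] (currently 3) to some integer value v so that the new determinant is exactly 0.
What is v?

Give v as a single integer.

Answer: -3

Derivation:
det is linear in entry M[0][0]: det = old_det + (v - 3) * C_00
Cofactor C_00 = -3
Want det = 0: -18 + (v - 3) * -3 = 0
  (v - 3) = 18 / -3 = -6
  v = 3 + (-6) = -3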